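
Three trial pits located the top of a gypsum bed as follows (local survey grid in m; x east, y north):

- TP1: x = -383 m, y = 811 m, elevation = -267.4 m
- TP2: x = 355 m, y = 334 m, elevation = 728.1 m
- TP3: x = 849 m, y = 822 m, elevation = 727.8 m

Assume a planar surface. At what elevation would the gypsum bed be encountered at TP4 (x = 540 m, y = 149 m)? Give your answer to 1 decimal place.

1031.7 m

Two edge vectors: TP1→TP2 = (738, -477, 995.5), TP1→TP3 = (1232, 11, 995.2).
Normal n = (TP1→TP2) × (TP1→TP3) = (-485660.9, 491998.4, 595782).
So ∂z/∂x = −n_x/n_z = 0.81517 and ∂z/∂y = −n_y/n_z = −0.82580.
Intercept c from TP1: -267.4 + 312.21 + 669.73 = 714.53.
At (540, 149): z = 440.2 − 123.0 + 714.53 = 1031.7 m.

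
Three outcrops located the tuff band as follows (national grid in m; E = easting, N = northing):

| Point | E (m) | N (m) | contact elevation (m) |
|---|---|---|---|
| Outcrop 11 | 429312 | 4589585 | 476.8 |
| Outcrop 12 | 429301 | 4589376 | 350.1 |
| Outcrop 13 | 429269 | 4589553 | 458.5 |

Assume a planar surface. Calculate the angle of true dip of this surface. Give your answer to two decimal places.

31.31°

Let the plane be z = a·E + b·N + c.
Outcrop 12−Outcrop 11: −11a − 209b = −126.7;  Outcrop 13−Outcrop 11: −43a − 32b = −18.3.
Solving gives a = −0.02660, b = 0.60762.
Gradient magnitude |∇z| = √(a² + b²) = √(0.00071 + 0.36920) = 0.60820.
True dip = arctan(0.60820) = 31.31°, dipping toward S (azimuth ≈ 177°).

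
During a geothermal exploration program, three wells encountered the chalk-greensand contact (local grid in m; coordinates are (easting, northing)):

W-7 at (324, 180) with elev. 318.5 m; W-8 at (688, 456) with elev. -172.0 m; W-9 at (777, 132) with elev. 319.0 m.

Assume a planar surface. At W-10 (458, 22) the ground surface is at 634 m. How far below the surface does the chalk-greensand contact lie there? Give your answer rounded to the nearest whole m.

91 m

Two edge vectors: W-7→W-8 = (364, 276, -490.5), W-7→W-9 = (453, -48, 0.5).
Normal n = (W-7→W-8) × (W-7→W-9) = (-23406, -222378.5, -142500).
So ∂z/∂E = −n_x/n_z = −0.16425 and ∂z/∂N = −n_y/n_z = −1.56055.
Intercept c from W-7: 318.5 + 53.22 + 280.90 = 652.62.
At (458, 22): z_contact = −75.2 − 34.3 + 652.62 = 543.1 m.
Depth below ground = 634 − 543.1 = 91 m.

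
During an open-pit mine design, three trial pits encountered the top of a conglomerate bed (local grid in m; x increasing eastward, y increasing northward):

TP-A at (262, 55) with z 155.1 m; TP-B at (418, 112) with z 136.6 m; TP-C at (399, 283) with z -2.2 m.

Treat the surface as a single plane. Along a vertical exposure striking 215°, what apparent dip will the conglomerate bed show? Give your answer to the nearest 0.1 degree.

28.9°

Let the plane be z = a·x + b·y + c.
TP-B−TP-A: 156a + 57b = −18.5;  TP-C−TP-A: 137a + 228b = −157.3.
Solving gives a = 0.17105, b = −0.79269.
Unit vector along 215° is (sin 215°, cos 215°) = (-0.5736, -0.8192).
Slope in that direction = a·(-0.5736) + b·(-0.8192) = 0.55123.
Apparent dip = arctan|0.55123| = 28.9° (true dip is 39.0°, so apparent ≤ true as expected).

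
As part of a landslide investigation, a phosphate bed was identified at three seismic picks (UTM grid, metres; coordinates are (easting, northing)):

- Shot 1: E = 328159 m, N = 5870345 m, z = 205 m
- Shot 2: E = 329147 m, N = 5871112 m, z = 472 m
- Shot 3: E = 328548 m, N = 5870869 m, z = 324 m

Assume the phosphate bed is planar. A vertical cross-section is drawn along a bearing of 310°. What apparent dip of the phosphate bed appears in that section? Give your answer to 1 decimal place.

Let the plane be z = a·E + b·N + c.
Shot 2−Shot 1: 988a + 767b = 267;  Shot 3−Shot 1: 389a + 524b = 119.
Solving gives a = 0.22172, b = 0.06250.
Unit vector along 310° is (sin 310°, cos 310°) = (-0.7660, 0.6428).
Slope in that direction = a·(-0.7660) + b·(0.6428) = −0.12968.
Apparent dip = arctan|0.12968| = 7.4° (true dip is 13.0°, so apparent ≤ true as expected).

7.4°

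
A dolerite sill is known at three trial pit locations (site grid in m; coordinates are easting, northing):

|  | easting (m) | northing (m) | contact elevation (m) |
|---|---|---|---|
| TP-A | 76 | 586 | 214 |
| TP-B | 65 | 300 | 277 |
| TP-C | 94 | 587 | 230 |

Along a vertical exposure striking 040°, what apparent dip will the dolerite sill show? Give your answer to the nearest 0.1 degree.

Two edge vectors: TP-A→TP-B = (-11, -286, 63), TP-A→TP-C = (18, 1, 16).
Normal n = (TP-A→TP-B) × (TP-A→TP-C) = (-4639, 1310, 5137).
So ∂z/∂easting = −n_x/n_z = 0.90306 and ∂z/∂northing = −n_y/n_z = −0.25501.
Unit vector along 040° is (sin 40°, cos 40°) = (0.6428, 0.7660).
Slope in that direction = a·(0.6428) + b·(0.7660) = 0.38512.
Apparent dip = arctan|0.38512| = 21.1° (true dip is 43.2°, so apparent ≤ true as expected).

21.1°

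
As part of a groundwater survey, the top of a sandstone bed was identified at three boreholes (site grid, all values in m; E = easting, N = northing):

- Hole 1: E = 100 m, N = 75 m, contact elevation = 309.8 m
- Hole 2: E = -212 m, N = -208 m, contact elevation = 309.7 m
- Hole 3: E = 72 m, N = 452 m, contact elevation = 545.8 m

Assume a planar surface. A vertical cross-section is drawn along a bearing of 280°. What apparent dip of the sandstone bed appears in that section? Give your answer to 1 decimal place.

32.0°

Let the plane be z = a·E + b·N + c.
Hole 2−Hole 1: −312a − 283b = −0.1;  Hole 3−Hole 1: −28a + 377b = 236.
Solving gives a = −0.53167, b = 0.58651.
Unit vector along 280° is (sin 280°, cos 280°) = (-0.9848, 0.1736).
Slope in that direction = a·(-0.9848) + b·(0.1736) = 0.62544.
Apparent dip = arctan|0.62544| = 32.0° (true dip is 38.4°, so apparent ≤ true as expected).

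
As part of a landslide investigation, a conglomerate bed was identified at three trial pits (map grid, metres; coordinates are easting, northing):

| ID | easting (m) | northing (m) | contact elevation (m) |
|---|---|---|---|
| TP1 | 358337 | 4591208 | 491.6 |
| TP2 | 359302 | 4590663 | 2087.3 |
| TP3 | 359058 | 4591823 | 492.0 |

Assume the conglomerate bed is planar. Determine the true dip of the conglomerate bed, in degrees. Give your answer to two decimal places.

56.88°

Let the plane be z = a·easting + b·northing + c.
TP2−TP1: 965a − 545b = 1595.7;  TP3−TP1: 721a + 615b = 0.4.
Solving gives a = 0.99509, b = −1.16595.
Gradient magnitude |∇z| = √(a² + b²) = √(0.99020 + 1.35943) = 1.53285.
True dip = arctan(1.53285) = 56.88°, dipping toward NW (azimuth ≈ 320°).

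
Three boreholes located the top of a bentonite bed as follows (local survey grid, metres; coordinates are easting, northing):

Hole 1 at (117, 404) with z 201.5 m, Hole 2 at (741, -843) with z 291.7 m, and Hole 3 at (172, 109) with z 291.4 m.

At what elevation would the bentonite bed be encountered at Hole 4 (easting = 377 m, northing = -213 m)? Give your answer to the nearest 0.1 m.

282.2 m

Two edge vectors: Hole 1→Hole 2 = (624, -1247, 90.2), Hole 1→Hole 3 = (55, -295, 89.9).
Normal n = (Hole 1→Hole 2) × (Hole 1→Hole 3) = (-85496.3, -51136.6, -115495).
So ∂z/∂easting = −n_x/n_z = −0.74026 and ∂z/∂northing = −n_y/n_z = −0.44276.
Intercept c from Hole 1: 201.5 + 86.61 + 178.88 = 466.99.
At (377, -213): z = −279.1 + 94.3 + 466.99 = 282.2 m.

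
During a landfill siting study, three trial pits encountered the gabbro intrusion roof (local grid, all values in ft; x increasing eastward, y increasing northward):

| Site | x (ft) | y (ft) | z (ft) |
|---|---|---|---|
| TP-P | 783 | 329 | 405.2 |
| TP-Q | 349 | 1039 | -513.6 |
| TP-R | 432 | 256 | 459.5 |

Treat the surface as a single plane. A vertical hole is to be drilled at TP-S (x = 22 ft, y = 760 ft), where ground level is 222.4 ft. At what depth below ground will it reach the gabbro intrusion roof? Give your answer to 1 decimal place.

425.5 ft

Two edge vectors: TP-P→TP-Q = (-434, 710, -918.8), TP-P→TP-R = (-351, -73, 54.3).
Normal n = (TP-P→TP-Q) × (TP-P→TP-R) = (-28519.4, 346065, 280892).
So ∂z/∂x = −n_x/n_z = 0.101532 and ∂z/∂y = −n_y/n_z = −1.232022.
Intercept c from TP-P: 405.2 − 79.50 + 405.34 = 731.04.
At (22, 760): z_contact = 2.23 − 936.34 + 731.04 = -203.07 ft.
Depth below ground = 222.4 − (-203.07) = 425.5 ft.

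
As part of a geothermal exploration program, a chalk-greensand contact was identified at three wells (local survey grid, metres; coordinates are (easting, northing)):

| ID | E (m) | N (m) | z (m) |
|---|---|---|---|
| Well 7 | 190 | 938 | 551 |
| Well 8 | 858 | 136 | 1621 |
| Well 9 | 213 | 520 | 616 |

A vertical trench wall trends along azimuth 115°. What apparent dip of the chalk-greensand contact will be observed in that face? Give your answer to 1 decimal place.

54.5°

Two edge vectors: Well 7→Well 8 = (668, -802, 1070), Well 7→Well 9 = (23, -418, 65).
Normal n = (Well 7→Well 8) × (Well 7→Well 9) = (395130, -18810, -260778).
So ∂z/∂E = −n_x/n_z = 1.51520 and ∂z/∂N = −n_y/n_z = −0.07213.
Unit vector along 115° is (sin 115°, cos 115°) = (0.9063, -0.4226).
Slope in that direction = a·(0.9063) + b·(-0.4226) = 1.40372.
Apparent dip = arctan|1.40372| = 54.5° (true dip is 56.6°, so apparent ≤ true as expected).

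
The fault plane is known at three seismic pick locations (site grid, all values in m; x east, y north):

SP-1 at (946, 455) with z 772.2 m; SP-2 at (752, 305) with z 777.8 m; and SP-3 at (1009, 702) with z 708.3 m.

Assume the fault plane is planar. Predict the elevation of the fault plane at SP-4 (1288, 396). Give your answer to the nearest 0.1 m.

863.6 m

Let the plane be z = a·x + b·y + c.
SP-2−SP-1: −194a − 150b = 5.6;  SP-3−SP-1: 63a + 247b = −63.9.
Solving gives a = 0.213211, b = −0.313086.
Then c = 772.2 − a·946 − b·455 = 712.96.
At (1288, 396): z = 274.6 − 124.0 + 712.96 = 863.6 m.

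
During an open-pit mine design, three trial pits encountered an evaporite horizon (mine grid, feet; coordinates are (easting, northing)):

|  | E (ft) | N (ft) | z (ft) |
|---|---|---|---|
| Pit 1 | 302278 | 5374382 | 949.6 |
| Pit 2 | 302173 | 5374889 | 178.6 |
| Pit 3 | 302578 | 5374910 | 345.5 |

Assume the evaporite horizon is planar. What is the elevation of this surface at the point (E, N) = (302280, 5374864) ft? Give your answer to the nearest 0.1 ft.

Let the plane be z = a·E + b·N + c.
Pit 2−Pit 1: −105a + 507b = −771;  Pit 3−Pit 1: 300a + 528b = −604.1.
Solving gives a = 0.485734316, b = −1.420114195.
Then c = 949.6 − a·302278 − b·5374382 = 7486358.97.
At (302280, 5374864): z = 146827.8 − 7632920.7 + 7486358.97 = 266.1 ft.

266.1 ft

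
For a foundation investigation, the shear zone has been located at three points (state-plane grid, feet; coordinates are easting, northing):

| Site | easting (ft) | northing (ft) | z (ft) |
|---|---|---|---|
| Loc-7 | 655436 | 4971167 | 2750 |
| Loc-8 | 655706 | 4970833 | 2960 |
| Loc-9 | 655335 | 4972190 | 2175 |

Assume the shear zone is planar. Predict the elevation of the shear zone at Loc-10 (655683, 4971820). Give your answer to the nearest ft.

Two edge vectors: Loc-7→Loc-8 = (270, -334, 210), Loc-7→Loc-9 = (-101, 1023, -575).
Normal n = (Loc-7→Loc-8) × (Loc-7→Loc-9) = (-22780, 134040, 242476).
So ∂z/∂easting = −n_x/n_z = 0.09394744 and ∂z/∂northing = −n_y/n_z = −0.55279698.
Intercept c from Loc-7: 2750 − 61576.54 + 2748046.09 = 2689219.56.
At (655683, 4971820): z = 61599.7 − 2748407.1 + 2689219.56 = 2412.2 ft.

2412 ft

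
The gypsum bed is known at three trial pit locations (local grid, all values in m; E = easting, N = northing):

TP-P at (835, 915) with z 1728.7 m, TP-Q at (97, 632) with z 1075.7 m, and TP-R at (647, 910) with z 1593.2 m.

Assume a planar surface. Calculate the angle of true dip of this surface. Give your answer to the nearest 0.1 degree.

Let the plane be z = a·E + b·N + c.
TP-Q−TP-P: −738a − 283b = −653;  TP-R−TP-P: −188a − 5b = −135.5.
Solving gives a = 0.70852, b = 0.45977.
Gradient magnitude |∇z| = √(a² + b²) = √(0.50200 + 0.21139) = 0.84462.
True dip = arctan(0.84462) = 40.2°, dipping toward WSW (azimuth ≈ 237°).

40.2°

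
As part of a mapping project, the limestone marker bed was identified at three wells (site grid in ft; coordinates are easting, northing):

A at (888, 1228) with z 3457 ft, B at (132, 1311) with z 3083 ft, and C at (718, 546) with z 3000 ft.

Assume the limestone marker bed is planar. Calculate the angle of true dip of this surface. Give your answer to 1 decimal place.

37.5°

Let the plane be z = a·easting + b·northing + c.
B−A: −756a + 83b = −374;  C−A: −170a − 682b = −457.
Solving gives a = 0.55314, b = 0.53221.
Gradient magnitude |∇z| = √(a² + b²) = √(0.30596 + 0.28325) = 0.76760.
True dip = arctan(0.76760) = 37.5°, dipping toward SW (azimuth ≈ 226°).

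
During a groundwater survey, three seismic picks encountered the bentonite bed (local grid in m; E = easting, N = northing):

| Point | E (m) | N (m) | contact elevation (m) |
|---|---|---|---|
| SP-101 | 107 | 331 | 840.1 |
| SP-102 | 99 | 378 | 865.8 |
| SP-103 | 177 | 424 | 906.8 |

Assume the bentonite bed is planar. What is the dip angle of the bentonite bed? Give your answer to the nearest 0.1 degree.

31.3°

Two edge vectors: SP-101→SP-102 = (-8, 47, 25.7), SP-101→SP-103 = (70, 93, 66.7).
Normal n = (SP-101→SP-102) × (SP-101→SP-103) = (744.8, 2332.6, -4034).
So ∂z/∂E = −n_x/n_z = 0.18463 and ∂z/∂N = −n_y/n_z = 0.57824.
Gradient magnitude |∇z| = √(a² + b²) = √(0.03409 + 0.33436) = 0.60700.
True dip = arctan(0.60700) = 31.3°, dipping toward SSW (azimuth ≈ 198°).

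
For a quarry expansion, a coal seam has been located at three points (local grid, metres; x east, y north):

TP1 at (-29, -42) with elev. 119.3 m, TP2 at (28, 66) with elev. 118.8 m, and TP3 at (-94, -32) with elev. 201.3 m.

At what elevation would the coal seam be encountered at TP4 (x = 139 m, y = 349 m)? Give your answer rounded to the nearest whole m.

Two edge vectors: TP1→TP2 = (57, 108, -0.5), TP1→TP3 = (-65, 10, 82).
Normal n = (TP1→TP2) × (TP1→TP3) = (8861, -4641.5, 7590).
So ∂z/∂x = −n_x/n_z = −1.16746 and ∂z/∂y = −n_y/n_z = 0.61153.
Intercept c from TP1: 119.3 − 33.86 + 25.68 = 111.13.
At (139, 349): z = −162.3 + 213.4 + 111.13 = 162.3 m.

162 m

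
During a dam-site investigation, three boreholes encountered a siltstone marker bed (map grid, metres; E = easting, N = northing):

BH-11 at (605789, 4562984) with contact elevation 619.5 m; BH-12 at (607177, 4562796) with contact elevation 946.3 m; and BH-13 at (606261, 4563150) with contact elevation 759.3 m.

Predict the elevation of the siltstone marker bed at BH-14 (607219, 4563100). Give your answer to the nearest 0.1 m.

Two edge vectors: BH-11→BH-12 = (1388, -188, 326.8), BH-11→BH-13 = (472, 166, 139.8).
Normal n = (BH-11→BH-12) × (BH-11→BH-13) = (-80531.2, -39792.8, 319144).
So ∂z/∂E = −n_x/n_z = 0.252334996 and ∂z/∂N = −n_y/n_z = 0.124686035.
Intercept c from BH-11: 619.5 − 152861.76 − 568940.38 = −721182.65.
At (607219, 4563100): z = 153222.6 + 568954.8 − 721182.65 = 994.8 m.

994.8 m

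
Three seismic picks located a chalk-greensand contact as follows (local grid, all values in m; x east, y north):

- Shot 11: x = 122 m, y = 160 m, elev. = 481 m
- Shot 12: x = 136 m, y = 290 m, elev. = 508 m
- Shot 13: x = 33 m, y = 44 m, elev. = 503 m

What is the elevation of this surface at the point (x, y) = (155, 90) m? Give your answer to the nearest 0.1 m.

442.0 m

Two edge vectors: Shot 11→Shot 12 = (14, 130, 27), Shot 11→Shot 13 = (-89, -116, 22).
Normal n = (Shot 11→Shot 12) × (Shot 11→Shot 13) = (5992, -2711, 9946).
So ∂z/∂x = −n_x/n_z = −0.60245 and ∂z/∂y = −n_y/n_z = 0.27257.
Intercept c from Shot 11: 481 + 73.50 − 43.61 = 510.89.
At (155, 90): z = −93.4 + 24.5 + 510.89 = 442.0 m.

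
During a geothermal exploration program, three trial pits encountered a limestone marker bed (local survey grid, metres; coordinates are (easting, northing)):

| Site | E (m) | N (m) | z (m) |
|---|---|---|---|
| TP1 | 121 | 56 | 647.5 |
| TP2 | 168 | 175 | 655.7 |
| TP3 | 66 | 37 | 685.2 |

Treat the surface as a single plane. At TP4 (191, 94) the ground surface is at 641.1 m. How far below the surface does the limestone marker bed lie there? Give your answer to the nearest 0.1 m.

36.1 m

Let the plane be z = a·E + b·N + c.
TP2−TP1: 47a + 119b = 8.2;  TP3−TP1: −55a − 19b = 37.7.
Solving gives a = −0.82132, b = 0.39329.
Then c = 647.5 − a·121 − b·56 = 724.86.
At (191, 94): z_contact = −156.87 + 36.97 + 724.86 = 604.95 m.
Depth below ground = 641.1 − 604.95 = 36.1 m.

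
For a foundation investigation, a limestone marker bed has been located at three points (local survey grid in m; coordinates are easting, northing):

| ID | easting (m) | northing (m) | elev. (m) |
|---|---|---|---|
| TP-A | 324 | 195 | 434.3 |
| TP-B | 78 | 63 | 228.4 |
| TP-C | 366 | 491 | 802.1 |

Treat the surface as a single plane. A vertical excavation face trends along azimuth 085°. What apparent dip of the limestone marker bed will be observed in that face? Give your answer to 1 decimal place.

16.2°

Let the plane be z = a·easting + b·northing + c.
TP-B−TP-A: −246a − 132b = −205.9;  TP-C−TP-A: 42a + 296b = 367.8.
Solving gives a = 0.18428, b = 1.21642.
Unit vector along 085° is (sin 85°, cos 85°) = (0.9962, 0.0872).
Slope in that direction = a·(0.9962) + b·(0.0872) = 0.28960.
Apparent dip = arctan|0.28960| = 16.2° (true dip is 50.9°, so apparent ≤ true as expected).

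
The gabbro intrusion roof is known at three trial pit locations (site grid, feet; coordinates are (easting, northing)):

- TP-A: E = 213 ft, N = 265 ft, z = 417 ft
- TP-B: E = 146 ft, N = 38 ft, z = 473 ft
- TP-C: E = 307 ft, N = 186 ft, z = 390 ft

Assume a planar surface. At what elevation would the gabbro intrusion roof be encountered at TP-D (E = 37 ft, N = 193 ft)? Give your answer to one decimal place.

Two edge vectors: TP-A→TP-B = (-67, -227, 56), TP-A→TP-C = (94, -79, -27).
Normal n = (TP-A→TP-B) × (TP-A→TP-C) = (10553, 3455, 26631).
So ∂z/∂E = −n_x/n_z = −0.39627 and ∂z/∂N = −n_y/n_z = −0.12974.
Intercept c from TP-A: 417 + 84.40 + 34.38 = 535.79.
At (37, 193): z = −14.7 − 25.0 + 535.79 = 496.1 ft.

496.1 ft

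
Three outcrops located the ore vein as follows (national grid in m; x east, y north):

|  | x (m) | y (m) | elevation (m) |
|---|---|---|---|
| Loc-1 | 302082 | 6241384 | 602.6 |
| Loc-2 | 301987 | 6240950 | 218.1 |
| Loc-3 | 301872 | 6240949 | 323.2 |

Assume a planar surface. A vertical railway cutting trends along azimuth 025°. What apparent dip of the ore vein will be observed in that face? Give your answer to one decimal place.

30.8°

Let the plane be z = a·x + b·y + c.
Loc-2−Loc-1: −95a − 434b = −384.5;  Loc-3−Loc-1: −210a − 435b = −279.4.
Solving gives a = −0.92337, b = 1.08807.
Unit vector along 025° is (sin 25°, cos 25°) = (0.4226, 0.9063).
Slope in that direction = a·(0.4226) + b·(0.9063) = 0.59589.
Apparent dip = arctan|0.59589| = 30.8° (true dip is 55.0°, so apparent ≤ true as expected).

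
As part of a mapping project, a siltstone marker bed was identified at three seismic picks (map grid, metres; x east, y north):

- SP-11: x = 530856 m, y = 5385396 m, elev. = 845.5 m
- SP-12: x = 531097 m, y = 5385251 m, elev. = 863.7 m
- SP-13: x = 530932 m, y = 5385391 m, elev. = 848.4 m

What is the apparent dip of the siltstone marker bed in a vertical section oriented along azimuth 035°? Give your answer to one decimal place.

Let the plane be z = a·x + b·y + c.
SP-12−SP-11: 241a − 145b = 18.2;  SP-13−SP-11: 76a − 5b = 2.9.
Solving gives a = 0.03357, b = −0.06972.
Unit vector along 035° is (sin 35°, cos 35°) = (0.5736, 0.8192).
Slope in that direction = a·(0.5736) + b·(0.8192) = −0.03786.
Apparent dip = arctan|0.03786| = 2.2° (true dip is 4.4°, so apparent ≤ true as expected).

2.2°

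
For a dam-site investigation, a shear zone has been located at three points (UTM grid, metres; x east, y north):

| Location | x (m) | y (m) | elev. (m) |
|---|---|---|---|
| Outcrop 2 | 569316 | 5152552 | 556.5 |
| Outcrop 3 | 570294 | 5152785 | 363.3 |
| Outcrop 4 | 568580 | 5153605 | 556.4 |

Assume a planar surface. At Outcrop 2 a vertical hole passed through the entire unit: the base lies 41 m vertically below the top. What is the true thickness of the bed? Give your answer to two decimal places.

40.15 m

Two edge vectors: Outcrop 2→Outcrop 3 = (978, 233, -193.2), Outcrop 2→Outcrop 4 = (-736, 1053, -0.1).
Normal n = (Outcrop 2→Outcrop 3) × (Outcrop 2→Outcrop 4) = (203416.3, 142293, 1201322).
So ∂z/∂x = −n_x/n_z = −0.16933 and ∂z/∂y = −n_y/n_z = −0.11845.
|∇z| = √(a²+b²) = 0.20664, so dip δ = arctan(0.20664) = 11.68°.
True thickness = vertical thickness × cos δ = 41 × cos 11.68° = 40.15 m.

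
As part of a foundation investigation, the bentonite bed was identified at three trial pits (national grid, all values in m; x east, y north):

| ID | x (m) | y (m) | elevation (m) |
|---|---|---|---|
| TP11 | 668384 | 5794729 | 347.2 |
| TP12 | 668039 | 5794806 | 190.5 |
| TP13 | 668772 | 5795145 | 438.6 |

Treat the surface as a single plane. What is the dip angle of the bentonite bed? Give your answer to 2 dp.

24.20°

Let the plane be z = a·x + b·y + c.
TP12−TP11: −345a + 77b = −156.7;  TP13−TP11: 388a + 416b = 91.4.
Solving gives a = 0.41653, b = −0.16878.
Gradient magnitude |∇z| = √(a² + b²) = √(0.17350 + 0.02849) = 0.44943.
True dip = arctan(0.44943) = 24.20°, dipping toward WNW (azimuth ≈ 292°).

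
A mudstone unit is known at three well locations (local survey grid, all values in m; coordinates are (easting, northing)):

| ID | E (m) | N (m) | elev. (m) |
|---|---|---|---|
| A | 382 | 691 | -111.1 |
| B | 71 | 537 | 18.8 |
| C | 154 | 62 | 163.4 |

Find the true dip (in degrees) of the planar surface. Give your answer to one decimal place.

23.0°

Let the plane be z = a·E + b·N + c.
B−A: −311a − 154b = 129.9;  C−A: −228a − 629b = 274.5.
Solving gives a = −0.24568, b = −0.34735.
Gradient magnitude |∇z| = √(a² + b²) = √(0.06036 + 0.12065) = 0.42546.
True dip = arctan(0.42546) = 23.0°, dipping toward NE (azimuth ≈ 035°).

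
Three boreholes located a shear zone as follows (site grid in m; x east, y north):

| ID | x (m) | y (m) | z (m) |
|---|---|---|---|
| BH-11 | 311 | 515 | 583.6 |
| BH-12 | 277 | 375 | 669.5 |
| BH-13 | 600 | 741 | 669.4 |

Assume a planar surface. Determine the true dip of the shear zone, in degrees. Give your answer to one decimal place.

52.0°

Let the plane be z = a·x + b·y + c.
BH-12−BH-11: −34a − 140b = 85.9;  BH-13−BH-11: 289a + 226b = 85.8.
Solving gives a = 0.95879, b = −0.84642.
Gradient magnitude |∇z| = √(a² + b²) = √(0.91928 + 0.71643) = 1.27895.
True dip = arctan(1.27895) = 52.0°, dipping toward NW (azimuth ≈ 311°).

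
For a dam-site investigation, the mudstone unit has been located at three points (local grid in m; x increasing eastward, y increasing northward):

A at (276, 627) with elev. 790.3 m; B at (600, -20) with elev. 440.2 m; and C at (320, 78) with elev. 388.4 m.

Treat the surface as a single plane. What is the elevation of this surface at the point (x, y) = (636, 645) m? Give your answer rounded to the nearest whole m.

968 m

Two edge vectors: A→B = (324, -647, -350.1), A→C = (44, -549, -401.9).
Normal n = (A→B) × (A→C) = (67824.4, 114811.2, -149408).
So ∂z/∂x = −n_x/n_z = 0.45395 and ∂z/∂y = −n_y/n_z = 0.76844.
Intercept c from A: 790.3 − 125.29 − 481.81 = 183.20.
At (636, 645): z = 288.7 + 495.6 + 183.20 = 967.6 m.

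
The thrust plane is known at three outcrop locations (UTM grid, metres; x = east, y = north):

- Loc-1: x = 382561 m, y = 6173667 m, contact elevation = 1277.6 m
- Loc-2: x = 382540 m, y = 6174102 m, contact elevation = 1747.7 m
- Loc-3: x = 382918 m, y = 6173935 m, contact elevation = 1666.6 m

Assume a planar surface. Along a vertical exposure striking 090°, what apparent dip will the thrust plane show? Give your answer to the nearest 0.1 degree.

15.0°

Two edge vectors: Loc-1→Loc-2 = (-21, 435, 470.1), Loc-1→Loc-3 = (357, 268, 389).
Normal n = (Loc-1→Loc-2) × (Loc-1→Loc-3) = (43228.2, 175994.7, -160923).
So ∂z/∂x = −n_x/n_z = 0.26863 and ∂z/∂y = −n_y/n_z = 1.09366.
Unit vector along 090° is (sin 90°, cos 90°) = (1.0000, 0.0000).
Slope in that direction = a·(1.0000) + b·(0.0000) = 0.26863.
Apparent dip = arctan|0.26863| = 15.0° (true dip is 48.4°, so apparent ≤ true as expected).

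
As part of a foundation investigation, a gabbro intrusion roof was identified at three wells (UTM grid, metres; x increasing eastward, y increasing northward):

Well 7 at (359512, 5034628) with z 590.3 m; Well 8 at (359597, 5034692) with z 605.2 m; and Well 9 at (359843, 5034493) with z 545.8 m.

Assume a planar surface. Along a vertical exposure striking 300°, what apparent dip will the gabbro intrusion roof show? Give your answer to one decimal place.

Two edge vectors: Well 7→Well 8 = (85, 64, 14.9), Well 7→Well 9 = (331, -135, -44.5).
Normal n = (Well 7→Well 8) × (Well 7→Well 9) = (-836.5, 8714.4, -32659).
So ∂z/∂x = −n_x/n_z = −0.02561 and ∂z/∂y = −n_y/n_z = 0.26683.
Unit vector along 300° is (sin 300°, cos 300°) = (-0.8660, 0.5000).
Slope in that direction = a·(-0.8660) + b·(0.5000) = 0.15560.
Apparent dip = arctan|0.15560| = 8.8° (true dip is 15.0°, so apparent ≤ true as expected).

8.8°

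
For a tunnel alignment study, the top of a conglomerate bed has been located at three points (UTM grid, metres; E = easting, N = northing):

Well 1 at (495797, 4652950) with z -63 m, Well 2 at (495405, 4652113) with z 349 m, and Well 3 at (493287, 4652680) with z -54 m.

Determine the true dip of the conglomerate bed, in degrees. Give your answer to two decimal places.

Let the plane be z = a·E + b·N + c.
Well 2−Well 1: −392a − 837b = 412;  Well 3−Well 1: −2510a − 270b = 9.
Solving gives a = 0.05198, b = −0.51658.
Gradient magnitude |∇z| = √(a² + b²) = √(0.00270 + 0.26685) = 0.51919.
True dip = arctan(0.51919) = 27.44°, dipping toward N (azimuth ≈ 354°).

27.44°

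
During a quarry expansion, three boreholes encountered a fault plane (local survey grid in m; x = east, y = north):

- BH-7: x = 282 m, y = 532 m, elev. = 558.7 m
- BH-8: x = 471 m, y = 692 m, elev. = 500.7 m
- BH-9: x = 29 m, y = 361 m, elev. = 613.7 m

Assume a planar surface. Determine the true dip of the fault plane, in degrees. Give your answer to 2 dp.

Let the plane be z = a·x + b·y + c.
BH-8−BH-7: 189a + 160b = −58;  BH-9−BH-7: −253a − 171b = 55.
Solving gives a = 0.13699, b = −0.52432.
Gradient magnitude |∇z| = √(a² + b²) = √(0.01877 + 0.27491) = 0.54192.
True dip = arctan(0.54192) = 28.45°, dipping toward NNW (azimuth ≈ 345°).

28.45°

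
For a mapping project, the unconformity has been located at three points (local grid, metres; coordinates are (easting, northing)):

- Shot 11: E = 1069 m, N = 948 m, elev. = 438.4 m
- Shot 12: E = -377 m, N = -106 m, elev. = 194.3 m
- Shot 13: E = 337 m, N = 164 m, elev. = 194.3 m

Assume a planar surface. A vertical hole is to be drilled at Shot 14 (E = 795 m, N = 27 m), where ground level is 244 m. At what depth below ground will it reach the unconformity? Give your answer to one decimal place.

199.0 m

Let the plane be z = a·E + b·N + c.
Shot 12−Shot 11: −1446a − 1054b = −244.1;  Shot 13−Shot 11: −732a − 784b = −244.1.
Solving gives a = −0.181995, b = 0.481276.
Then c = 438.4 − a·1069 − b·948 = 176.70.
At (795, 27): z_contact = −144.69 + 12.99 + 176.70 = 45.01 m.
Depth below ground = 244 − 45.01 = 199.0 m.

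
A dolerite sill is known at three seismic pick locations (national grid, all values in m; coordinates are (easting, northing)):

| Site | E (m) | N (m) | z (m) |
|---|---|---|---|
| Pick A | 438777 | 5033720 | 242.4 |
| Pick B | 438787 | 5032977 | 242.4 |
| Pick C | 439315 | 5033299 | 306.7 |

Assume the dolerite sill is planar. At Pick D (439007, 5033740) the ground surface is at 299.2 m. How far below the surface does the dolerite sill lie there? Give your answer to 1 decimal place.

Two edge vectors: Pick A→Pick B = (10, -743, 0), Pick A→Pick C = (538, -421, 64.3).
Normal n = (Pick A→Pick B) × (Pick A→Pick C) = (-47774.9, -643, 395524).
So ∂z/∂E = −n_x/n_z = 0.120788878 and ∂z/∂N = −n_y/n_z = 0.001625691.
Intercept c from Pick A: 242.4 − 52999.38 − 8183.28 = −60940.26.
At (439007, 5033740): z_contact = 53027.16 + 8183.31 − 60940.26 = 270.21 m.
Depth below ground = 299.2 − 270.21 = 29.0 m.

29.0 m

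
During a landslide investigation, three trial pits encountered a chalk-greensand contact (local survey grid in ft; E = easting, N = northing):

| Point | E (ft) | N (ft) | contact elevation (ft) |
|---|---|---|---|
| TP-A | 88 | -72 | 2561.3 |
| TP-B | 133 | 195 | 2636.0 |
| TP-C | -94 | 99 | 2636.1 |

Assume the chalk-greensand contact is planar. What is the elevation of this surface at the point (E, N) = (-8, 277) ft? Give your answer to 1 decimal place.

Two edge vectors: TP-A→TP-B = (45, 267, 74.7), TP-A→TP-C = (-182, 171, 74.8).
Normal n = (TP-A→TP-B) × (TP-A→TP-C) = (7197.9, -16961.4, 56289).
So ∂z/∂E = −n_x/n_z = −0.12787 and ∂z/∂N = −n_y/n_z = 0.30133.
Intercept c from TP-A: 2561.3 + 11.25 + 21.70 = 2594.25.
At (-8, 277): z = 1.0 + 83.5 + 2594.25 = 2678.7 ft.

2678.7 ft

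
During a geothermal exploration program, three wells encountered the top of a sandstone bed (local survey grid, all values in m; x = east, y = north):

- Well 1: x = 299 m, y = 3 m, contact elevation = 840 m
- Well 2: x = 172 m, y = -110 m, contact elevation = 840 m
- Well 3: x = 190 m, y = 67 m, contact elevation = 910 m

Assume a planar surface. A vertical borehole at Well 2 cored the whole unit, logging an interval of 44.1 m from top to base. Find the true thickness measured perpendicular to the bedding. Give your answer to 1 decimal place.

38.1 m

Two edge vectors: Well 1→Well 2 = (-127, -113, 0), Well 1→Well 3 = (-109, 64, 70).
Normal n = (Well 1→Well 2) × (Well 1→Well 3) = (-7910, 8890, -20445).
So ∂z/∂x = −n_x/n_z = −0.38689 and ∂z/∂y = −n_y/n_z = 0.43483.
|∇z| = √(a²+b²) = 0.58203, so dip δ = arctan(0.58203) = 30.20°.
True thickness = vertical thickness × cos δ = 44.1 × cos 30.20° = 38.1 m.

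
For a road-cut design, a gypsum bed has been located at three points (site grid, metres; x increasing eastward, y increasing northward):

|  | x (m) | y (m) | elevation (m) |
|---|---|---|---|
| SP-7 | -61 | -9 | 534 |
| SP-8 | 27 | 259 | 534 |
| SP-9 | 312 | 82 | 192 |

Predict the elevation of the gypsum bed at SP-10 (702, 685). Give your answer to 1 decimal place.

0.6 m

Two edge vectors: SP-7→SP-8 = (88, 268, 0), SP-7→SP-9 = (373, 91, -342).
Normal n = (SP-7→SP-8) × (SP-7→SP-9) = (-91656, 30096, -91956).
So ∂z/∂x = −n_x/n_z = −0.99674 and ∂z/∂y = −n_y/n_z = 0.32729.
Intercept c from SP-7: 534 − 60.80 + 2.95 = 476.14.
At (702, 685): z = −699.7 + 224.2 + 476.14 = 0.6 m.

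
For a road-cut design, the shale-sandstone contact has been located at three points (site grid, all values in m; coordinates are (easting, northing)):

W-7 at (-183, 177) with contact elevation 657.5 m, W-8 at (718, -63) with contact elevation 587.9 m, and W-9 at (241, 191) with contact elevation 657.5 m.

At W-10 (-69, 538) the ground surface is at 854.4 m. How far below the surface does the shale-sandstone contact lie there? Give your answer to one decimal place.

104.7 m

Let the plane be z = a·E + b·N + c.
W-8−W-7: 901a − 240b = −69.6;  W-9−W-7: 424a + 14b = 0.
Solving gives a = −0.00852, b = 0.25802.
Then c = 657.5 − a·-183 − b·177 = 610.27.
At (-69, 538): z_contact = 0.59 + 138.81 + 610.27 = 749.67 m.
Depth below ground = 854.4 − 749.67 = 104.7 m.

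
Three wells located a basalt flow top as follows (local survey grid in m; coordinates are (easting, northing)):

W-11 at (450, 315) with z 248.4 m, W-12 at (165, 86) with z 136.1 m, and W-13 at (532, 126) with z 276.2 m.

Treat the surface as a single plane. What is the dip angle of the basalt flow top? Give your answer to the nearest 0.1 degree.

20.8°

Let the plane be z = a·E + b·N + c.
W-12−W-11: −285a − 229b = −112.3;  W-13−W-11: 82a − 189b = 27.8.
Solving gives a = 0.37981, b = 0.01770.
Gradient magnitude |∇z| = √(a² + b²) = √(0.14426 + 0.00031) = 0.38023.
True dip = arctan(0.38023) = 20.8°, dipping toward W (azimuth ≈ 267°).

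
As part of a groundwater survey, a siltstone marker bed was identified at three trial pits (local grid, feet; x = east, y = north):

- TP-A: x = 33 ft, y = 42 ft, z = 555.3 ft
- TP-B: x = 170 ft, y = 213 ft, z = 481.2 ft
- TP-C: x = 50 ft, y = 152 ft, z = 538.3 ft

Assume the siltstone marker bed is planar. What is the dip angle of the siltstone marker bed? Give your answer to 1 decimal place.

Let the plane be z = a·x + b·y + c.
TP-B−TP-A: 137a + 171b = −74.1;  TP-C−TP-A: 17a + 110b = −17.
Solving gives a = −0.43114, b = −0.08791.
Gradient magnitude |∇z| = √(a² + b²) = √(0.18588 + 0.00773) = 0.44002.
True dip = arctan(0.44002) = 23.8°, dipping toward ENE (azimuth ≈ 078°).

23.8°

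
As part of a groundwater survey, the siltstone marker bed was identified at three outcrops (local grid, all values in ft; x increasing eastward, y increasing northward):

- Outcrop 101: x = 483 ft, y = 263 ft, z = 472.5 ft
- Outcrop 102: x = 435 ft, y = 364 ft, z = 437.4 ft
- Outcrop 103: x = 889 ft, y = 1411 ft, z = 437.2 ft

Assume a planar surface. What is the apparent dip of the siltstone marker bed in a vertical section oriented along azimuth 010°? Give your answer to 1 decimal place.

Let the plane be z = a·x + b·y + c.
Outcrop 102−Outcrop 101: −48a + 101b = −35.1;  Outcrop 103−Outcrop 101: 406a + 1148b = −35.3.
Solving gives a = 0.38216, b = −0.16590.
Unit vector along 010° is (sin 10°, cos 10°) = (0.1736, 0.9848).
Slope in that direction = a·(0.1736) + b·(0.9848) = −0.09702.
Apparent dip = arctan|0.09702| = 5.5° (true dip is 22.6°, so apparent ≤ true as expected).

5.5°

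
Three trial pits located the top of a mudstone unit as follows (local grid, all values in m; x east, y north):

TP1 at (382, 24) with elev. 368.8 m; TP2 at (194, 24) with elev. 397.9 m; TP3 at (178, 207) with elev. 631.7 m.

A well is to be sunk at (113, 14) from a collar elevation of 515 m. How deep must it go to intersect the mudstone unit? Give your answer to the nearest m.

Let the plane be z = a·x + b·y + c.
TP2−TP1: −188a + 0b = 29.1;  TP3−TP1: −204a + 183b = 262.9.
Solving gives a = −0.15479, b = 1.26406.
Then c = 368.8 − a·382 − b·24 = 397.59.
At (113, 14): z_contact = −17.5 + 17.7 + 397.59 = 397.8 m.
Depth below ground = 515 − 397.8 = 117 m.

117 m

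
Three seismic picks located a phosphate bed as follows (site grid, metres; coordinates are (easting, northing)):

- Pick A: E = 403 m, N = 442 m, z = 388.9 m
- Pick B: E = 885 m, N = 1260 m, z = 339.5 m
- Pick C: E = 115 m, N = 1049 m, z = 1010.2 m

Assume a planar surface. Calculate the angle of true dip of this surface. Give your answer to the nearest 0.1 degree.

49.1°

Let the plane be z = a·E + b·N + c.
Pick B−Pick A: 482a + 818b = −49.4;  Pick C−Pick A: −288a + 607b = 621.3.
Solving gives a = −1.01903, b = 0.54006.
Gradient magnitude |∇z| = √(a² + b²) = √(1.03842 + 0.29167) = 1.15330.
True dip = arctan(1.15330) = 49.1°, dipping toward ESE (azimuth ≈ 118°).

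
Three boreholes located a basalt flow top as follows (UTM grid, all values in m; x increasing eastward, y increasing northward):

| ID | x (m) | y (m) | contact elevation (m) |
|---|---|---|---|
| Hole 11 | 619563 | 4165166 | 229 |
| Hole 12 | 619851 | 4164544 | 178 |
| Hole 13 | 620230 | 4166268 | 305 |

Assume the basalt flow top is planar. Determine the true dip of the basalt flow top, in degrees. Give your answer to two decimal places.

Let the plane be z = a·x + b·y + c.
Hole 12−Hole 11: 288a − 622b = −51;  Hole 13−Hole 11: 667a + 1102b = 76.
Solving gives a = −0.01220, b = 0.07635.
Gradient magnitude |∇z| = √(a² + b²) = √(0.00015 + 0.00583) = 0.07731.
True dip = arctan(0.07731) = 4.42°, dipping toward S (azimuth ≈ 171°).

4.42°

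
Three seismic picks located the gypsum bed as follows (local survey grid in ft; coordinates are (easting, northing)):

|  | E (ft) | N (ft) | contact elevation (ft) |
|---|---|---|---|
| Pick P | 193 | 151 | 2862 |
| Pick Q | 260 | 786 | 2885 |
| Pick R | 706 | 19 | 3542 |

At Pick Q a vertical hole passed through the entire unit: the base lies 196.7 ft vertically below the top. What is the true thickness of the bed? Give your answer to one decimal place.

119.7 ft

Let the plane be z = a·E + b·N + c.
Pick Q−Pick P: 67a + 635b = 23;  Pick R−Pick P: 513a − 132b = 680.
Solving gives a = 1.29957, b = −0.10090.
|∇z| = √(a²+b²) = 1.30348, so dip δ = arctan(1.30348) = 52.51°.
True thickness = vertical thickness × cos δ = 196.7 × cos 52.51° = 119.7 ft.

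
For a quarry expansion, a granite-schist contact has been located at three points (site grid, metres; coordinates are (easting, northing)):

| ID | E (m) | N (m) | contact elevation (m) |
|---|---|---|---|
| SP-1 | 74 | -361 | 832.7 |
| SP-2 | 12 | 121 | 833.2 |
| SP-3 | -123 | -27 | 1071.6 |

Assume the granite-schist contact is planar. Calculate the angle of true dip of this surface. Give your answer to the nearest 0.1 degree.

57.4°

Let the plane be z = a·E + b·N + c.
SP-2−SP-1: −62a + 482b = 0.5;  SP-3−SP-1: −197a + 334b = 238.9.
Solving gives a = −1.54867, b = −0.19817.
Gradient magnitude |∇z| = √(a² + b²) = √(2.39839 + 0.03927) = 1.56130.
True dip = arctan(1.56130) = 57.4°, dipping toward E (azimuth ≈ 083°).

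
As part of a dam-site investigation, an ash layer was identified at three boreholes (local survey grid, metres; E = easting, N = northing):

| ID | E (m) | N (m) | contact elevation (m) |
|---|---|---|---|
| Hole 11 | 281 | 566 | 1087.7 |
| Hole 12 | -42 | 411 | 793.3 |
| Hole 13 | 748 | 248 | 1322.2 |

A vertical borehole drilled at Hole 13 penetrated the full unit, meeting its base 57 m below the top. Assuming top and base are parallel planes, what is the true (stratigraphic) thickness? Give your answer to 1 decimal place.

44.0 m

Let the plane be z = a·E + b·N + c.
Hole 12−Hole 11: −323a − 155b = −294.4;  Hole 13−Hole 11: 467a − 318b = 234.5.
Solving gives a = 0.74225, b = 0.35261.
|∇z| = √(a²+b²) = 0.82174, so dip δ = arctan(0.82174) = 39.41°.
True thickness = vertical thickness × cos δ = 57 × cos 39.41° = 44.0 m.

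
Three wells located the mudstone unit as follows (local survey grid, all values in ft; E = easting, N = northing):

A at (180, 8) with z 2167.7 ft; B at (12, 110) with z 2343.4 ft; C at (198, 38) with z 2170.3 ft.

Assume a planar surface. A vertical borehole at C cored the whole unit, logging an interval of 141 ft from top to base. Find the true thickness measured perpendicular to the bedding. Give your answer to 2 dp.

104.98 ft

Let the plane be z = a·E + b·N + c.
B−A: −168a + 102b = 175.7;  C−A: 18a + 30b = 2.6.
Solving gives a = −0.72801, b = 0.52347.
|∇z| = √(a²+b²) = 0.89667, so dip δ = arctan(0.89667) = 41.88°.
True thickness = vertical thickness × cos δ = 141 × cos 41.88° = 104.98 ft.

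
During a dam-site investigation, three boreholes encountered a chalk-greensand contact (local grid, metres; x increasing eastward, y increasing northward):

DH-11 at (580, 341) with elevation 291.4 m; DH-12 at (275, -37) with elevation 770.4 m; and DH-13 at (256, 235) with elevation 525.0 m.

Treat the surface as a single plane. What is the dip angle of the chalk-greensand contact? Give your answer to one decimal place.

Let the plane be z = a·x + b·y + c.
DH-12−DH-11: −305a − 378b = 479;  DH-13−DH-11: −324a − 106b = 233.6.
Solving gives a = −0.41631, b = −0.93129.
Gradient magnitude |∇z| = √(a² + b²) = √(0.17331 + 0.86729) = 1.02010.
True dip = arctan(1.02010) = 45.6°, dipping toward NNE (azimuth ≈ 024°).

45.6°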